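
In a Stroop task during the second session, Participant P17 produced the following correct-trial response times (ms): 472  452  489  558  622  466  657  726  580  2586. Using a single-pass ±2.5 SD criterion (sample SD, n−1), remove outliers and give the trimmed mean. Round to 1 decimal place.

n = 10, ΣRT = 7608, M = 760.800
Σ(x−M)² = 3775967.60; s = √(3775967.60/9) = 647.728
Cutoffs: 760.800 ± 2.5·647.728 → [-858.5, 2380.1]
Outside: 2586 → excluded.
Retained (n=9): Σ = 5022, mean = 5022/9 = 558.000

558.0 ms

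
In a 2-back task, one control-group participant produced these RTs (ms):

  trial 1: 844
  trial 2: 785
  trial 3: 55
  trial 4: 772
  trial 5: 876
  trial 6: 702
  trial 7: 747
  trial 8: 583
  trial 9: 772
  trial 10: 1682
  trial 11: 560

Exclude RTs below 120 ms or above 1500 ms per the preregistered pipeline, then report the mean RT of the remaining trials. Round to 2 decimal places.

737.89 ms

Excluded: 55, 1682
Retained (n=9): Σ = 6641
Mean = 6641/9 = 737.8889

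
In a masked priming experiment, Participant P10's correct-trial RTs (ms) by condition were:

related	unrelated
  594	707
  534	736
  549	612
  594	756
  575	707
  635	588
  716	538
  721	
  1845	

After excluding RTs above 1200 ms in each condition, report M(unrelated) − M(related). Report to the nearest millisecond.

related: exclude 1845
M(related) = 4918/8 = 614.750
M(unrelated) = 4644/7 = 663.429
Difference = 663.429 − 614.750 = 48.679 ms

49 ms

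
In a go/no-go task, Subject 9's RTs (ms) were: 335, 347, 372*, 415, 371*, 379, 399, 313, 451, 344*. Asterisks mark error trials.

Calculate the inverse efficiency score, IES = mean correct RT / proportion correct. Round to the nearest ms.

Correct trials (n=7): 335, 347, 415, 379, 399, 313, 451
Mean correct RT = 2639/7 = 377.0000 ms
Proportion correct = 7/10
IES = 377.0000 / (7/10) = 538.571 ms

539 ms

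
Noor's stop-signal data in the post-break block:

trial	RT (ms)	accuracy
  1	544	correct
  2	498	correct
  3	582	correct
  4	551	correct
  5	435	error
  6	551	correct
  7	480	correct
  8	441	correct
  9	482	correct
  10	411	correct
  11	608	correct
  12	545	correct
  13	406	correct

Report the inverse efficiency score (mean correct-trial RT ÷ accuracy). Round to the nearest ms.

Correct trials (n=12): 544, 498, 582, 551, 551, 480, 441, 482, 411, 608, 545, 406
Mean correct RT = 6099/12 = 508.2500 ms
Proportion correct = 12/13
IES = 508.2500 / (12/13) = 550.604 ms

551 ms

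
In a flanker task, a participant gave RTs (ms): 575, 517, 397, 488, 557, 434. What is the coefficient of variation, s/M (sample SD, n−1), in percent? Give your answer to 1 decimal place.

14.0%

n = 6, Σ = 2968, M = 494.6667
Σ(x−M)² = 24101.333; s = √(24101.333/5) = 69.4281
CV = 69.4281 / 494.6667 = 0.14035 = 14.035%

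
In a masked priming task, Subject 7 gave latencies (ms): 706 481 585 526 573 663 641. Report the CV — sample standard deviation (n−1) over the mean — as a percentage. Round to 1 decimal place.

n = 7, Σ = 4175, M = 596.4286
Σ(x−M)² = 37387.714; s = √(37387.714/6) = 78.9385
CV = 78.9385 / 596.4286 = 0.13235 = 13.235%

13.2%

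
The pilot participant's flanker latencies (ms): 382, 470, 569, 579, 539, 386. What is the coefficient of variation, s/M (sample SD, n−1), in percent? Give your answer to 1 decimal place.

n = 6, Σ = 2925, M = 487.5000
Σ(x−M)² = 39405.500; s = √(39405.500/5) = 88.7756
CV = 88.7756 / 487.5000 = 0.18210 = 18.210%

18.2%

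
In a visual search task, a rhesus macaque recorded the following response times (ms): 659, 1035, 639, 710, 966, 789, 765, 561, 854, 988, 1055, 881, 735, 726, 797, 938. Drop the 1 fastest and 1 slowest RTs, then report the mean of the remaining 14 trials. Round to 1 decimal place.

Sorted: 561, 639, 659, 710, 726, 735, 765, 789, 797, 854, 881, 938, 966, 988, 1035, 1055
Drop lowest 1 (561) and highest 1 (1055)
Remaining (n=14): Σ = 11482, mean = 11482/14 = 820.143

820.1 ms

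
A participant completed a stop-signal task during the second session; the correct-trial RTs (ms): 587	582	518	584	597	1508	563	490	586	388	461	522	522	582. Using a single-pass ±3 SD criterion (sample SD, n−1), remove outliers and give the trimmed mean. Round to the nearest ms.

537 ms

n = 14, ΣRT = 8490, M = 606.429
Σ(x−M)² = 921789.43; s = √(921789.43/13) = 266.283
Cutoffs: 606.429 ± 3·266.283 → [-192.4, 1405.3]
Outside: 1508 → excluded.
Retained (n=13): Σ = 6982, mean = 6982/13 = 537.077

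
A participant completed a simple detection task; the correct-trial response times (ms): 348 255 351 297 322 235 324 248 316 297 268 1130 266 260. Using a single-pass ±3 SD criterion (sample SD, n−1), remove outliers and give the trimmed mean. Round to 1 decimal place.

n = 14, ΣRT = 4917, M = 351.214
Σ(x−M)² = 671152.36; s = √(671152.36/13) = 227.216
Cutoffs: 351.214 ± 3·227.216 → [-330.4, 1032.9]
Outside: 1130 → excluded.
Retained (n=13): Σ = 3787, mean = 3787/13 = 291.308

291.3 ms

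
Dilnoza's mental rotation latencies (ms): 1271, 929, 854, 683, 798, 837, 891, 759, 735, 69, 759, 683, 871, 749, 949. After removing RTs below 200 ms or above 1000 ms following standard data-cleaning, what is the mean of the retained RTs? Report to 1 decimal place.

Excluded: 69, 1271
Retained (n=13): Σ = 10497
Mean = 10497/13 = 807.4615

807.5 ms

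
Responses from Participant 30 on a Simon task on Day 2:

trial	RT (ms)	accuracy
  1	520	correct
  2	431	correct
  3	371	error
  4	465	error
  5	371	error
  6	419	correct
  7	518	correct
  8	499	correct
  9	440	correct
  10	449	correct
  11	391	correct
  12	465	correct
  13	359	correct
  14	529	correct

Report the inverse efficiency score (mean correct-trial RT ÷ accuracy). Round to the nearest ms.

581 ms

Correct trials (n=11): 520, 431, 419, 518, 499, 440, 449, 391, 465, 359, 529
Mean correct RT = 5020/11 = 456.3636 ms
Proportion correct = 11/14
IES = 456.3636 / (11/14) = 580.826 ms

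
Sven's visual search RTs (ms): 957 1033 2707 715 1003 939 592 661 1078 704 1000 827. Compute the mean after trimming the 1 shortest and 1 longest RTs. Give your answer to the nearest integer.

892 ms

Sorted: 592, 661, 704, 715, 827, 939, 957, 1000, 1003, 1033, 1078, 2707
Drop lowest 1 (592) and highest 1 (2707)
Remaining (n=10): Σ = 8917, mean = 8917/10 = 891.700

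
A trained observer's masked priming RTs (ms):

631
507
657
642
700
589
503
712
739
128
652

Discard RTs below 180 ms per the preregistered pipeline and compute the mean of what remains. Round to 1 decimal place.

633.2 ms

Excluded: 128
Retained (n=10): Σ = 6332
Mean = 6332/10 = 633.2000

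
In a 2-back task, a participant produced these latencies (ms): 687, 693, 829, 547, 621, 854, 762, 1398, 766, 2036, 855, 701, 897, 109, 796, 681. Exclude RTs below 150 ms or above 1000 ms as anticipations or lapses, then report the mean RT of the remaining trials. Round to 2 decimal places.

Excluded: 109, 1398, 2036
Retained (n=13): Σ = 9689
Mean = 9689/13 = 745.3077

745.31 ms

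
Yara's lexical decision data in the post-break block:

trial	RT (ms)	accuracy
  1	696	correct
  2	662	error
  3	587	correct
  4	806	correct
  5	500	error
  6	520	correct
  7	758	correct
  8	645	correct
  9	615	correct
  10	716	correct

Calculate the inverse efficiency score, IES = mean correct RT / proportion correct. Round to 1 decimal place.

834.8 ms

Correct trials (n=8): 696, 587, 806, 520, 758, 645, 615, 716
Mean correct RT = 5343/8 = 667.8750 ms
Proportion correct = 8/10
IES = 667.8750 / (8/10) = 834.844 ms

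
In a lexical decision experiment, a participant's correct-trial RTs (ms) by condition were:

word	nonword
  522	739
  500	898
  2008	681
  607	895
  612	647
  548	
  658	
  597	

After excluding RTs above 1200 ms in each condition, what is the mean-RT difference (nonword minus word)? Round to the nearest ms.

194 ms

word: exclude 2008
M(word) = 4044/7 = 577.714
M(nonword) = 3860/5 = 772.000
Difference = 772.000 − 577.714 = 194.286 ms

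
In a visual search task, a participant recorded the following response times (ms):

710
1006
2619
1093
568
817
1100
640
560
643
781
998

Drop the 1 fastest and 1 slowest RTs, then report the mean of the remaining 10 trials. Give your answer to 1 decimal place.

Sorted: 560, 568, 640, 643, 710, 781, 817, 998, 1006, 1093, 1100, 2619
Drop lowest 1 (560) and highest 1 (2619)
Remaining (n=10): Σ = 8356, mean = 8356/10 = 835.600

835.6 ms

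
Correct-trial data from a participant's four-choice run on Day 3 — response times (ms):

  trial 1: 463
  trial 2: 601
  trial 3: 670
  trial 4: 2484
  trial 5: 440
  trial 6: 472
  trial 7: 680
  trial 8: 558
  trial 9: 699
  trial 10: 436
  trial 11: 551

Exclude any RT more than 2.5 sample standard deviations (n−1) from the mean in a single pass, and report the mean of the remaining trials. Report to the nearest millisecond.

n = 11, ΣRT = 8054, M = 732.182
Σ(x−M)² = 3470179.64; s = √(3470179.64/10) = 589.082
Cutoffs: 732.182 ± 2.5·589.082 → [-740.5, 2204.9]
Outside: 2484 → excluded.
Retained (n=10): Σ = 5570, mean = 5570/10 = 557.000

557 ms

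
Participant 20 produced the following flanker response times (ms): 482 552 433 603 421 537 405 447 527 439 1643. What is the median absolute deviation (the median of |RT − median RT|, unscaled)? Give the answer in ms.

Sorted: 405, 421, 433, 439, 447, 482, 527, 537, 552, 603, 1643 → median = 482
|x − 482|: 0, 70, 49, 121, 61, 55, 77, 35, 45, 43, 1161
Sorted deviations: 0, 35, 43, 45, 49, 55, 61, 70, 77, 121, 1161 → MAD = 55

55 ms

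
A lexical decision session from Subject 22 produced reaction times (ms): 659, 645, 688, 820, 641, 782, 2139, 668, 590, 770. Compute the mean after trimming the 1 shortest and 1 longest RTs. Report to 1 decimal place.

709.1 ms

Sorted: 590, 641, 645, 659, 668, 688, 770, 782, 820, 2139
Drop lowest 1 (590) and highest 1 (2139)
Remaining (n=8): Σ = 5673, mean = 5673/8 = 709.125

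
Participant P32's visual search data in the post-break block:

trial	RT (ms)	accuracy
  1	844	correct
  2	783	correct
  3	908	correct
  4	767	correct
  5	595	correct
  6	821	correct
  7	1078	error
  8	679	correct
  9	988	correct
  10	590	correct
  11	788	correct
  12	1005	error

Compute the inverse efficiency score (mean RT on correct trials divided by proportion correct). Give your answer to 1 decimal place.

931.6 ms

Correct trials (n=10): 844, 783, 908, 767, 595, 821, 679, 988, 590, 788
Mean correct RT = 7763/10 = 776.3000 ms
Proportion correct = 10/12
IES = 776.3000 / (10/12) = 931.560 ms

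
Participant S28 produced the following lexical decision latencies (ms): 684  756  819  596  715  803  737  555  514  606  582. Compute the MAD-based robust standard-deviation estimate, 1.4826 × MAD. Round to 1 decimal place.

130.5 ms

Sorted: 514, 555, 582, 596, 606, 684, 715, 737, 756, 803, 819 → median = 684
|x − 684| sorted: 0, 31, 53, 72, 78, 88, 102, 119, 129, 135, 170 → MAD = 88
Robust SD ≈ 1.4826 × 88 = 130.469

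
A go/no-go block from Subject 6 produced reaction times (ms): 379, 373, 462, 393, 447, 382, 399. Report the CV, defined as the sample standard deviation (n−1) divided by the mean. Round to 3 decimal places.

n = 7, Σ = 2835, M = 405.0000
Σ(x−M)² = 7422.000; s = √(7422.000/6) = 35.1710
CV = 35.1710 / 405.0000 = 0.08684

0.087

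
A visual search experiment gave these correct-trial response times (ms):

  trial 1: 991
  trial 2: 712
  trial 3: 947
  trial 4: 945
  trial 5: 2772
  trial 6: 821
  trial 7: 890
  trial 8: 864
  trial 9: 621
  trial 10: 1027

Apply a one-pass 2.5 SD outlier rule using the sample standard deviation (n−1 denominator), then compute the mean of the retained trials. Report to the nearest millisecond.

n = 10, ΣRT = 10590, M = 1059.000
Σ(x−M)² = 3401040.00; s = √(3401040.00/9) = 614.730
Cutoffs: 1059.000 ± 2.5·614.730 → [-477.8, 2595.8]
Outside: 2772 → excluded.
Retained (n=9): Σ = 7818, mean = 7818/9 = 868.667

869 ms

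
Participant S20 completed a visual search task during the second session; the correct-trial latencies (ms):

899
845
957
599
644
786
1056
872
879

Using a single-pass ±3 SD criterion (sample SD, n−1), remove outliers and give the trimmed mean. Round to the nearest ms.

n = 9, ΣRT = 7537, M = 837.444
Σ(x−M)² = 165750.22; s = √(165750.22/8) = 143.940
Cutoffs: 837.444 ± 3·143.940 → [405.6, 1269.3]
No RTs fall outside the cutoffs; all 9 retained. Mean = 7537/9 = 837.444

837 ms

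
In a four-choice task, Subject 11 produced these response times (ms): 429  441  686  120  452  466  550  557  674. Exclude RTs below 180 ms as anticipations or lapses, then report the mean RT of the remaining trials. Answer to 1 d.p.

Excluded: 120
Retained (n=8): Σ = 4255
Mean = 4255/8 = 531.8750

531.9 ms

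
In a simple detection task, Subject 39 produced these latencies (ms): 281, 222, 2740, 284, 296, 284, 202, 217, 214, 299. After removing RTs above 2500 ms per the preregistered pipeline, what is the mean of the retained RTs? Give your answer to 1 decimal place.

Excluded: 2740
Retained (n=9): Σ = 2299
Mean = 2299/9 = 255.4444

255.4 ms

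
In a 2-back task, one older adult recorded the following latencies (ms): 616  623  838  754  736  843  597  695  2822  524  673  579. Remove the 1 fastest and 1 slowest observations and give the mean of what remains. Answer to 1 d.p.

695.4 ms

Sorted: 524, 579, 597, 616, 623, 673, 695, 736, 754, 838, 843, 2822
Drop lowest 1 (524) and highest 1 (2822)
Remaining (n=10): Σ = 6954, mean = 6954/10 = 695.400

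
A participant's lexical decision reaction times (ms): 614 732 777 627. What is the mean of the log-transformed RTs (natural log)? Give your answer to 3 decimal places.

ln(RT): 6.4200, 6.5958, 6.6554, 6.4409
Σ ln(RT) = 26.1122
Mean = 26.1122/4 = 6.52804

6.528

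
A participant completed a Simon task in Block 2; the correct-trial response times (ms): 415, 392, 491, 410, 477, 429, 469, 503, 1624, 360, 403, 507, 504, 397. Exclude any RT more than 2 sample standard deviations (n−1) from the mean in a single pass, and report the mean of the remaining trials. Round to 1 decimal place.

442.8 ms

n = 14, ΣRT = 7381, M = 527.214
Σ(x−M)² = 1326300.36; s = √(1326300.36/13) = 319.411
Cutoffs: 527.214 ± 2·319.411 → [-111.6, 1166.0]
Outside: 1624 → excluded.
Retained (n=13): Σ = 5757, mean = 5757/13 = 442.846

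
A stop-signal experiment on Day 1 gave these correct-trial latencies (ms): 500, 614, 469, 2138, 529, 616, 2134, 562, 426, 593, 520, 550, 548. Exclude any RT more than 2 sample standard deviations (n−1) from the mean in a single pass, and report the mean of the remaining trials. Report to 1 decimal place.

n = 13, ΣRT = 10199, M = 784.538
Σ(x−M)² = 4351919.23; s = √(4351919.23/12) = 602.213
Cutoffs: 784.538 ± 2·602.213 → [-419.9, 1989.0]
Outside: 2134, 2138 → excluded.
Retained (n=11): Σ = 5927, mean = 5927/11 = 538.818

538.8 ms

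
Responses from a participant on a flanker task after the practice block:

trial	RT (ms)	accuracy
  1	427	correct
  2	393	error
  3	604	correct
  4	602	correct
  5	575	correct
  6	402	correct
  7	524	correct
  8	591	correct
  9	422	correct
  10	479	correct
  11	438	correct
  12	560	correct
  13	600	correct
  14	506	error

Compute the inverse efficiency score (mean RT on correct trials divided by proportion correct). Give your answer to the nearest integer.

Correct trials (n=12): 427, 604, 602, 575, 402, 524, 591, 422, 479, 438, 560, 600
Mean correct RT = 6224/12 = 518.6667 ms
Proportion correct = 12/14
IES = 518.6667 / (12/14) = 605.111 ms

605 ms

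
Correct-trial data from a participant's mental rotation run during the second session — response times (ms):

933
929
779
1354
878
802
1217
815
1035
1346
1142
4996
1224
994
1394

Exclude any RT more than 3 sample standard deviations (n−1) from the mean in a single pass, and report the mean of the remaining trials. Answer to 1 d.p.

n = 15, ΣRT = 19838, M = 1322.533
Σ(x−M)² = 15073241.73; s = √(15073241.73/14) = 1037.622
Cutoffs: 1322.533 ± 3·1037.622 → [-1790.3, 4435.4]
Outside: 4996 → excluded.
Retained (n=14): Σ = 14842, mean = 14842/14 = 1060.143

1060.1 ms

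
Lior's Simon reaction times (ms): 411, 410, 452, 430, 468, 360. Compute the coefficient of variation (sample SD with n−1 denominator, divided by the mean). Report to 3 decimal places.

0.090

n = 6, Σ = 2531, M = 421.8333
Σ(x−M)² = 7188.833; s = √(7188.833/5) = 37.9179
CV = 37.9179 / 421.8333 = 0.08989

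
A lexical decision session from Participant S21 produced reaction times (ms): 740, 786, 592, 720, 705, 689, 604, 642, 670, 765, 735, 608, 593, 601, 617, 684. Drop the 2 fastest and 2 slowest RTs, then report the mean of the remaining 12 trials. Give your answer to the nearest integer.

Sorted: 592, 593, 601, 604, 608, 617, 642, 670, 684, 689, 705, 720, 735, 740, 765, 786
Drop lowest 2 (592, 593) and highest 2 (765, 786)
Remaining (n=12): Σ = 8015, mean = 8015/12 = 667.917

668 ms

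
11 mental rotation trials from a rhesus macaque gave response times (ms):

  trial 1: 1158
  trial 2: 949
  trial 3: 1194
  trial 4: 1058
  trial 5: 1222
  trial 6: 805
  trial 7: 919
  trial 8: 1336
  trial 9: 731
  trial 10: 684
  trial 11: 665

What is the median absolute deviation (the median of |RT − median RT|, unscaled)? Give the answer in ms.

Sorted: 665, 684, 731, 805, 919, 949, 1058, 1158, 1194, 1222, 1336 → median = 949
|x − 949|: 209, 0, 245, 109, 273, 144, 30, 387, 218, 265, 284
Sorted deviations: 0, 30, 109, 144, 209, 218, 245, 265, 273, 284, 387 → MAD = 218

218 ms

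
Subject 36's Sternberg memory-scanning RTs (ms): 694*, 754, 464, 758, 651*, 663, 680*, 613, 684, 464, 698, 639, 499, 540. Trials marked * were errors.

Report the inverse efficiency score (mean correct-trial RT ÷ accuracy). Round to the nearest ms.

Correct trials (n=11): 754, 464, 758, 663, 613, 684, 464, 698, 639, 499, 540
Mean correct RT = 6776/11 = 616.0000 ms
Proportion correct = 11/14
IES = 616.0000 / (11/14) = 784.000 ms

784 ms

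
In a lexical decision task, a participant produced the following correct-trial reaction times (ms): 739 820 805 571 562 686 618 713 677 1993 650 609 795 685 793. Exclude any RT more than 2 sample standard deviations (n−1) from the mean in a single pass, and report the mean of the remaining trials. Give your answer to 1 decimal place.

n = 15, ΣRT = 11716, M = 781.067
Σ(x−M)² = 1672200.93; s = √(1672200.93/14) = 345.605
Cutoffs: 781.067 ± 2·345.605 → [89.9, 1472.3]
Outside: 1993 → excluded.
Retained (n=14): Σ = 9723, mean = 9723/14 = 694.500

694.5 ms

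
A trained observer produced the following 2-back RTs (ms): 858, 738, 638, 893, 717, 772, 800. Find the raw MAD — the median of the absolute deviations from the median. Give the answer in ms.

55 ms

Sorted: 638, 717, 738, 772, 800, 858, 893 → median = 772
|x − 772|: 86, 34, 134, 121, 55, 0, 28
Sorted deviations: 0, 28, 34, 55, 86, 121, 134 → MAD = 55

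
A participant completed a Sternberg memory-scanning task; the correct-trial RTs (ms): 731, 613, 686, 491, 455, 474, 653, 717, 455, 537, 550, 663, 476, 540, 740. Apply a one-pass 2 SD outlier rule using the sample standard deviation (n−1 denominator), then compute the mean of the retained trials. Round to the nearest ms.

n = 15, ΣRT = 8781, M = 585.400
Σ(x−M)² = 156847.60; s = √(156847.60/14) = 105.846
Cutoffs: 585.400 ± 2·105.846 → [373.7, 797.1]
No RTs fall outside the cutoffs; all 15 retained. Mean = 8781/15 = 585.400

585 ms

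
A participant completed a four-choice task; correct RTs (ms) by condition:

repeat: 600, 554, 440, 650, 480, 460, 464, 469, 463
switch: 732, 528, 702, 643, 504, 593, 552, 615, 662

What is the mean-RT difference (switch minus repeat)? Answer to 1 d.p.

105.7 ms

M(repeat) = 4580/9 = 508.889
M(switch) = 5531/9 = 614.556
Difference = 614.556 − 508.889 = 105.667 ms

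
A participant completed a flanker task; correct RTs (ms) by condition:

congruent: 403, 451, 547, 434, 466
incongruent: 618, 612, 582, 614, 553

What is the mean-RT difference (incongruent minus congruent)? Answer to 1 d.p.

M(congruent) = 2301/5 = 460.200
M(incongruent) = 2979/5 = 595.800
Difference = 595.800 − 460.200 = 135.600 ms

135.6 ms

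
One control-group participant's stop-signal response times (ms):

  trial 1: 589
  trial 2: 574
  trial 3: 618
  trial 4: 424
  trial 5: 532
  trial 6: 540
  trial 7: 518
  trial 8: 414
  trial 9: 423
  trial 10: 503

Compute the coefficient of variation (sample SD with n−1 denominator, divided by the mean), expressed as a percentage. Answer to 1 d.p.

14.2%

n = 10, Σ = 5135, M = 513.5000
Σ(x−M)² = 47556.500; s = √(47556.500/9) = 72.6915
CV = 72.6915 / 513.5000 = 0.14156 = 14.156%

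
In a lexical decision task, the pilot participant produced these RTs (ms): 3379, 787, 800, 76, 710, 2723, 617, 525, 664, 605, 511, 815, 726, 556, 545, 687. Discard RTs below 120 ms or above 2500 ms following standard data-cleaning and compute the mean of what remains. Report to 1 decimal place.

Excluded: 76, 2723, 3379
Retained (n=13): Σ = 8548
Mean = 8548/13 = 657.5385

657.5 ms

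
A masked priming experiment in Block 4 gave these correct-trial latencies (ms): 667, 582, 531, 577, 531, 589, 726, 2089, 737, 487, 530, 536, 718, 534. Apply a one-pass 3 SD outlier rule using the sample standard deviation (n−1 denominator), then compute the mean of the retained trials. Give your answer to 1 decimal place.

n = 14, ΣRT = 9834, M = 702.429
Σ(x−M)² = 2159913.43; s = √(2159913.43/13) = 407.612
Cutoffs: 702.429 ± 3·407.612 → [-520.4, 1925.3]
Outside: 2089 → excluded.
Retained (n=13): Σ = 7745, mean = 7745/13 = 595.769

595.8 ms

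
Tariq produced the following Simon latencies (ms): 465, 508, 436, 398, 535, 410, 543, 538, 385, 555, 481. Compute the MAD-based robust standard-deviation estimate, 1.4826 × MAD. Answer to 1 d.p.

Sorted: 385, 398, 410, 436, 465, 481, 508, 535, 538, 543, 555 → median = 481
|x − 481| sorted: 0, 16, 27, 45, 54, 57, 62, 71, 74, 83, 96 → MAD = 57
Robust SD ≈ 1.4826 × 57 = 84.508

84.5 ms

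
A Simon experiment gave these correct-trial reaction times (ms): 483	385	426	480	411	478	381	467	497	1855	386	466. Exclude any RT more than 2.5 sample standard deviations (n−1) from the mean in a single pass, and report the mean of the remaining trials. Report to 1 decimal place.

n = 12, ΣRT = 6715, M = 559.583
Σ(x−M)² = 1850628.92; s = √(1850628.92/11) = 410.169
Cutoffs: 559.583 ± 2.5·410.169 → [-465.8, 1585.0]
Outside: 1855 → excluded.
Retained (n=11): Σ = 4860, mean = 4860/11 = 441.818

441.8 ms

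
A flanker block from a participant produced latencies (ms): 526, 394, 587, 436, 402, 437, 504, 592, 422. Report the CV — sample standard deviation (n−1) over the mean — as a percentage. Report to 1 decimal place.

16.1%

n = 9, Σ = 4300, M = 477.7778
Σ(x−M)² = 47269.556; s = √(47269.556/8) = 76.8680
CV = 76.8680 / 477.7778 = 0.16089 = 16.089%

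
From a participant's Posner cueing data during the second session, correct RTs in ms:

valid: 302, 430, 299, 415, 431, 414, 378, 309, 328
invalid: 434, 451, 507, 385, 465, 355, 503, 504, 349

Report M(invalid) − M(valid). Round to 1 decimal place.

M(valid) = 3306/9 = 367.333
M(invalid) = 3953/9 = 439.222
Difference = 439.222 − 367.333 = 71.889 ms

71.9 ms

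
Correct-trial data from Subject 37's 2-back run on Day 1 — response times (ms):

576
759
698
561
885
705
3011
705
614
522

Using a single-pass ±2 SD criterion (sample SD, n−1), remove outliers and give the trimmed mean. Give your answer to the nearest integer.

n = 10, ΣRT = 9036, M = 903.600
Σ(x−M)² = 5037728.40; s = √(5037728.40/9) = 748.163
Cutoffs: 903.600 ± 2·748.163 → [-592.7, 2399.9]
Outside: 3011 → excluded.
Retained (n=9): Σ = 6025, mean = 6025/9 = 669.444

669 ms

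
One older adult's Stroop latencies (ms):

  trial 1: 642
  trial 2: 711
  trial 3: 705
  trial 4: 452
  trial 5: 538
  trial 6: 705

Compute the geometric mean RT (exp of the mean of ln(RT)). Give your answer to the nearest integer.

617 ms

ln(RT): 6.4646, 6.5667, 6.5582, 6.1137, 6.2879, 6.5582
Mean ln(RT) = 38.5492/6 = 6.42487
Geometric mean = exp(6.42487) = 617.00 ms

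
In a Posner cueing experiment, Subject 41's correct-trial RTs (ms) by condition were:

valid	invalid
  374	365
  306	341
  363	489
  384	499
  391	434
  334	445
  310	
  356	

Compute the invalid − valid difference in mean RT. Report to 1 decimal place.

76.6 ms

M(valid) = 2818/8 = 352.250
M(invalid) = 2573/6 = 428.833
Difference = 428.833 − 352.250 = 76.583 ms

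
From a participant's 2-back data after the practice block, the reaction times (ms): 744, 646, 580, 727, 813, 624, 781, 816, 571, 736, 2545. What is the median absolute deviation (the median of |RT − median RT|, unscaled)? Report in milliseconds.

Sorted: 571, 580, 624, 646, 727, 736, 744, 781, 813, 816, 2545 → median = 736
|x − 736|: 8, 90, 156, 9, 77, 112, 45, 80, 165, 0, 1809
Sorted deviations: 0, 8, 9, 45, 77, 80, 90, 112, 156, 165, 1809 → MAD = 80

80 ms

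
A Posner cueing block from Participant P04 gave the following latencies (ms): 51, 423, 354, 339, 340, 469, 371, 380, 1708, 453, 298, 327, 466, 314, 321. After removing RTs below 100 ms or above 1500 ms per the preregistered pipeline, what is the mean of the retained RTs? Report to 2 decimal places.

Excluded: 51, 1708
Retained (n=13): Σ = 4855
Mean = 4855/13 = 373.4615

373.46 ms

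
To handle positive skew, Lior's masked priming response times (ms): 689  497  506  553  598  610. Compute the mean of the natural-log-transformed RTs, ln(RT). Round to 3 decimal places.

6.349

ln(RT): 6.5352, 6.2086, 6.2265, 6.3154, 6.3936, 6.4135
Σ ln(RT) = 38.0928
Mean = 38.0928/6 = 6.34880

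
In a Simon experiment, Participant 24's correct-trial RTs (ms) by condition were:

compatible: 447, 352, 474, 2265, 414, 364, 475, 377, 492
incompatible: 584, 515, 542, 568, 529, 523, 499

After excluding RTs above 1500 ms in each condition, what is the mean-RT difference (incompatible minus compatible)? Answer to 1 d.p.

112.8 ms

compatible: exclude 2265
M(compatible) = 3395/8 = 424.375
M(incompatible) = 3760/7 = 537.143
Difference = 537.143 − 424.375 = 112.768 ms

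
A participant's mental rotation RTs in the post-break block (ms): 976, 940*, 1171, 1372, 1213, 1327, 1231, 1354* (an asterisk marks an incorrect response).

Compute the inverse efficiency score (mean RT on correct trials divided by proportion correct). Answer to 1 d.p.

Correct trials (n=6): 976, 1171, 1372, 1213, 1327, 1231
Mean correct RT = 7290/6 = 1215.0000 ms
Proportion correct = 6/8
IES = 1215.0000 / (6/8) = 1620.000 ms

1620.0 ms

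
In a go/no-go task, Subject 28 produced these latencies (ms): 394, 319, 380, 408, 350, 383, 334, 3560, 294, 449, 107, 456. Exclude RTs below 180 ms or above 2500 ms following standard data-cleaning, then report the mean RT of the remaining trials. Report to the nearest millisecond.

377 ms

Excluded: 107, 3560
Retained (n=10): Σ = 3767
Mean = 3767/10 = 376.7000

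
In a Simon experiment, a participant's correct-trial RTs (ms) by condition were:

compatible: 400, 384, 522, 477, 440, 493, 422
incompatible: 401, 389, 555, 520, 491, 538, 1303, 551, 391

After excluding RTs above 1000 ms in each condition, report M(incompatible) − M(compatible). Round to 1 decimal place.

31.2 ms

incompatible: exclude 1303
M(compatible) = 3138/7 = 448.286
M(incompatible) = 3836/8 = 479.500
Difference = 479.500 − 448.286 = 31.214 ms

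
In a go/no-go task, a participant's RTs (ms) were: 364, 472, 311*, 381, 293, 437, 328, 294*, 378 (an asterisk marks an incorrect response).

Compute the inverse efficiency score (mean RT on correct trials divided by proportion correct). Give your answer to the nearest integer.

487 ms

Correct trials (n=7): 364, 472, 381, 293, 437, 328, 378
Mean correct RT = 2653/7 = 379.0000 ms
Proportion correct = 7/9
IES = 379.0000 / (7/9) = 487.286 ms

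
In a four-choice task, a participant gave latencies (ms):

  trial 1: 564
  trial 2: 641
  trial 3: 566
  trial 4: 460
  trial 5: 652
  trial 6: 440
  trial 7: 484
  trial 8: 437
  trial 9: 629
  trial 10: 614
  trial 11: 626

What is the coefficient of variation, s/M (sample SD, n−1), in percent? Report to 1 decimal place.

n = 11, Σ = 6113, M = 555.7273
Σ(x−M)² = 72214.182; s = √(72214.182/10) = 84.9789
CV = 84.9789 / 555.7273 = 0.15291 = 15.291%

15.3%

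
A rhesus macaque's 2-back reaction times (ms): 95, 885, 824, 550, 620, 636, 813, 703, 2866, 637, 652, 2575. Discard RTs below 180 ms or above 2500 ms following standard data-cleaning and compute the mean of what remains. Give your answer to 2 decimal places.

Excluded: 95, 2575, 2866
Retained (n=9): Σ = 6320
Mean = 6320/9 = 702.2222

702.22 ms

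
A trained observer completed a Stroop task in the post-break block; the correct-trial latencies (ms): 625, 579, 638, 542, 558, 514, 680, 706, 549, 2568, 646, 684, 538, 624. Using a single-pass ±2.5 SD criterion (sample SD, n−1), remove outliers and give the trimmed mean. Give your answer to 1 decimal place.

n = 14, ΣRT = 10451, M = 746.500
Σ(x−M)² = 3621415.50; s = √(3621415.50/13) = 527.798
Cutoffs: 746.500 ± 2.5·527.798 → [-573.0, 2066.0]
Outside: 2568 → excluded.
Retained (n=13): Σ = 7883, mean = 7883/13 = 606.385

606.4 ms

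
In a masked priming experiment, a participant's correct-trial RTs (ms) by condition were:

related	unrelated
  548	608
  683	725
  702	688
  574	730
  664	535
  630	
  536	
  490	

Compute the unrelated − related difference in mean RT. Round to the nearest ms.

54 ms

M(related) = 4827/8 = 603.375
M(unrelated) = 3286/5 = 657.200
Difference = 657.200 − 603.375 = 53.825 ms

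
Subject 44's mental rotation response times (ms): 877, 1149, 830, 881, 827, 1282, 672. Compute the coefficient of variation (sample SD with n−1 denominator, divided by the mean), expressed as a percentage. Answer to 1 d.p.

22.5%

n = 7, Σ = 6518, M = 931.1429
Σ(x−M)² = 264238.857; s = √(264238.857/6) = 209.8566
CV = 209.8566 / 931.1429 = 0.22538 = 22.538%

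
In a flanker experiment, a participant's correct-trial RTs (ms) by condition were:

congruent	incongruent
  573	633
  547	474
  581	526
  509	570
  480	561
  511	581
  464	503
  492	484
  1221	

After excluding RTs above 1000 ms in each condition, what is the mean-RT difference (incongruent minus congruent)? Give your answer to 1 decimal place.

21.9 ms

congruent: exclude 1221
M(congruent) = 4157/8 = 519.625
M(incongruent) = 4332/8 = 541.500
Difference = 541.500 − 519.625 = 21.875 ms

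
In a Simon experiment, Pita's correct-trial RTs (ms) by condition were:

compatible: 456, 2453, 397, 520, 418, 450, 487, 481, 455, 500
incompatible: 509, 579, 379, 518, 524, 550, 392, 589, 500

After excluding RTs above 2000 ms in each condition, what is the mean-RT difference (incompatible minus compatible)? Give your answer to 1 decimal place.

compatible: exclude 2453
M(compatible) = 4164/9 = 462.667
M(incompatible) = 4540/9 = 504.444
Difference = 504.444 − 462.667 = 41.778 ms

41.8 ms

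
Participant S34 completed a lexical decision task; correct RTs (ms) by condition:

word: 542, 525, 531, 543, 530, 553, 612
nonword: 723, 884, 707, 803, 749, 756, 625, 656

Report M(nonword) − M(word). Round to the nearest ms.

190 ms

M(word) = 3836/7 = 548.000
M(nonword) = 5903/8 = 737.875
Difference = 737.875 − 548.000 = 189.875 ms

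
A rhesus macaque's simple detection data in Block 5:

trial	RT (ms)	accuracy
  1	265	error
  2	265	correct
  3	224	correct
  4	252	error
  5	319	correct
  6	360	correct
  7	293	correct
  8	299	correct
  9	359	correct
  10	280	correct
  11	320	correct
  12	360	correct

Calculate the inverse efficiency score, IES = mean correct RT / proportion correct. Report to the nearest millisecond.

Correct trials (n=10): 265, 224, 319, 360, 293, 299, 359, 280, 320, 360
Mean correct RT = 3079/10 = 307.9000 ms
Proportion correct = 10/12
IES = 307.9000 / (10/12) = 369.480 ms

369 ms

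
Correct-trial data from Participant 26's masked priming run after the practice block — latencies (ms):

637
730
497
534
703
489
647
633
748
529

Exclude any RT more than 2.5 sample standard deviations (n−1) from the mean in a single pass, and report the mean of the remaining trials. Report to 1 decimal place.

614.7 ms

n = 10, ΣRT = 6147, M = 614.700
Σ(x−M)² = 84246.10; s = √(84246.10/9) = 96.751
Cutoffs: 614.700 ± 2.5·96.751 → [372.8, 856.6]
No RTs fall outside the cutoffs; all 10 retained. Mean = 6147/10 = 614.700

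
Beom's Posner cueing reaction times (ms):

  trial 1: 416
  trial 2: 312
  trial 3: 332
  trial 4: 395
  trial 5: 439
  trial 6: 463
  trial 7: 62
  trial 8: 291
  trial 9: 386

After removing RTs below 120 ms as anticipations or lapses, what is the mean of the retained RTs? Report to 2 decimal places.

379.25 ms

Excluded: 62
Retained (n=8): Σ = 3034
Mean = 3034/8 = 379.2500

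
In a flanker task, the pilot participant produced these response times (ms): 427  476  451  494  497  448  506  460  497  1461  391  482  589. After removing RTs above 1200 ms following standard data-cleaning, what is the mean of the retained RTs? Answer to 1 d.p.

476.5 ms

Excluded: 1461
Retained (n=12): Σ = 5718
Mean = 5718/12 = 476.5000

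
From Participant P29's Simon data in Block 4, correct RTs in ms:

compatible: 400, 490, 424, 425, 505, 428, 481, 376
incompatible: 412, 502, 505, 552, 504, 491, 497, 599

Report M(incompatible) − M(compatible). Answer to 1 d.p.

M(compatible) = 3529/8 = 441.125
M(incompatible) = 4062/8 = 507.750
Difference = 507.750 − 441.125 = 66.625 ms

66.6 ms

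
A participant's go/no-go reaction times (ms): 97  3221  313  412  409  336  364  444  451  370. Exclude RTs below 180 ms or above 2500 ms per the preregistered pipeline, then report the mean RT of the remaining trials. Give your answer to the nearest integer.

Excluded: 97, 3221
Retained (n=8): Σ = 3099
Mean = 3099/8 = 387.3750

387 ms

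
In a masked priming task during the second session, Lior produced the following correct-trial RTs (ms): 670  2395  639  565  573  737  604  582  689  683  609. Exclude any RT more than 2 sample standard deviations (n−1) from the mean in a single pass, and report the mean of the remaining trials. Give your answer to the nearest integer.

635 ms

n = 11, ΣRT = 8746, M = 795.091
Σ(x−M)² = 2845734.91; s = √(2845734.91/10) = 533.454
Cutoffs: 795.091 ± 2·533.454 → [-271.8, 1862.0]
Outside: 2395 → excluded.
Retained (n=10): Σ = 6351, mean = 6351/10 = 635.100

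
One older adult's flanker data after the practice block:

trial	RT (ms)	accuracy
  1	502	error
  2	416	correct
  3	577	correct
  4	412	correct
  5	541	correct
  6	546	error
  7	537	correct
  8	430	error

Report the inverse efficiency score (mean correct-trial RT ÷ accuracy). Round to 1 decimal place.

794.6 ms

Correct trials (n=5): 416, 577, 412, 541, 537
Mean correct RT = 2483/5 = 496.6000 ms
Proportion correct = 5/8
IES = 496.6000 / (5/8) = 794.560 ms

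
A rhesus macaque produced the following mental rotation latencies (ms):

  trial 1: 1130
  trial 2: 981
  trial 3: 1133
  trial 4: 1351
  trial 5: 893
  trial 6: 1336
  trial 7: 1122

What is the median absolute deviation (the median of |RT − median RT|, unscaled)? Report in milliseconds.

149 ms

Sorted: 893, 981, 1122, 1130, 1133, 1336, 1351 → median = 1130
|x − 1130|: 0, 149, 3, 221, 237, 206, 8
Sorted deviations: 0, 3, 8, 149, 206, 221, 237 → MAD = 149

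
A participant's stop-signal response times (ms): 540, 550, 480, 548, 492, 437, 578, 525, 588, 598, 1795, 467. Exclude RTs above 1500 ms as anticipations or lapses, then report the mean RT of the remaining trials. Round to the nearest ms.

Excluded: 1795
Retained (n=11): Σ = 5803
Mean = 5803/11 = 527.5455

528 ms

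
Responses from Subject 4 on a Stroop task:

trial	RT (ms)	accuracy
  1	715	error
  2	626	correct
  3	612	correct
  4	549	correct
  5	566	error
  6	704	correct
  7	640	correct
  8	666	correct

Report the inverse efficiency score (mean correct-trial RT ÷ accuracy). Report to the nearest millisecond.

844 ms

Correct trials (n=6): 626, 612, 549, 704, 640, 666
Mean correct RT = 3797/6 = 632.8333 ms
Proportion correct = 6/8
IES = 632.8333 / (6/8) = 843.778 ms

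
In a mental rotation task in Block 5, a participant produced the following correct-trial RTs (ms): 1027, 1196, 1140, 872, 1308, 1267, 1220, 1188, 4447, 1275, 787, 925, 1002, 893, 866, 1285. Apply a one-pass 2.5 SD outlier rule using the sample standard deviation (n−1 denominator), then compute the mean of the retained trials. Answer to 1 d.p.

n = 16, ΣRT = 20698, M = 1293.625
Σ(x−M)² = 11064637.75; s = √(11064637.75/15) = 858.861
Cutoffs: 1293.625 ± 2.5·858.861 → [-853.5, 3440.8]
Outside: 4447 → excluded.
Retained (n=15): Σ = 16251, mean = 16251/15 = 1083.400

1083.4 ms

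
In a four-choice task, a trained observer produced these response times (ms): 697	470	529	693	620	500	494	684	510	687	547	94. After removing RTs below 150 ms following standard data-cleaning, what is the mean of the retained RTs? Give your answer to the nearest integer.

585 ms

Excluded: 94
Retained (n=11): Σ = 6431
Mean = 6431/11 = 584.6364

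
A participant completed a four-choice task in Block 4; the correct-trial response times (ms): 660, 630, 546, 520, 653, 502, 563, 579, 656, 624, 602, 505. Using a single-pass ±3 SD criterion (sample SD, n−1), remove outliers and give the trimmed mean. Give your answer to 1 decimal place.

n = 12, ΣRT = 7040, M = 586.667
Σ(x−M)² = 38646.67; s = √(38646.67/11) = 59.273
Cutoffs: 586.667 ± 3·59.273 → [408.8, 764.5]
No RTs fall outside the cutoffs; all 12 retained. Mean = 7040/12 = 586.667

586.7 ms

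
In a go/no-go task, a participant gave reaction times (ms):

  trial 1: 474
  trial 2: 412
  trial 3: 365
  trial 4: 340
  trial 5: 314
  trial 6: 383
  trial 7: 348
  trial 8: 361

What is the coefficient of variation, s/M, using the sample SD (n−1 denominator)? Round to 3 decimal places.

0.132

n = 8, Σ = 2997, M = 374.6250
Σ(x−M)² = 17203.875; s = √(17203.875/7) = 49.5752
CV = 49.5752 / 374.6250 = 0.13233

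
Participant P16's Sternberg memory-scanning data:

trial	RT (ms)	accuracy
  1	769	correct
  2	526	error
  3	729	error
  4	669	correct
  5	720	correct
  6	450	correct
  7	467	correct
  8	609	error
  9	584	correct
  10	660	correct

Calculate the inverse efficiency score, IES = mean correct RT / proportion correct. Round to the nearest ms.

881 ms

Correct trials (n=7): 769, 669, 720, 450, 467, 584, 660
Mean correct RT = 4319/7 = 617.0000 ms
Proportion correct = 7/10
IES = 617.0000 / (7/10) = 881.429 ms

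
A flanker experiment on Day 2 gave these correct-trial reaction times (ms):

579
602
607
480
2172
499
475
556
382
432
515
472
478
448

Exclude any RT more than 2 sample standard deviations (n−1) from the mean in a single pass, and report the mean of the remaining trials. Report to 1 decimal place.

n = 14, ΣRT = 8697, M = 621.214
Σ(x−M)² = 2644884.36; s = √(2644884.36/13) = 451.057
Cutoffs: 621.214 ± 2·451.057 → [-280.9, 1523.3]
Outside: 2172 → excluded.
Retained (n=13): Σ = 6525, mean = 6525/13 = 501.923

501.9 ms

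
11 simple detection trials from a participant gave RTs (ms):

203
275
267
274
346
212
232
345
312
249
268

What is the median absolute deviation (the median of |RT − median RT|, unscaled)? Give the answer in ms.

36 ms

Sorted: 203, 212, 232, 249, 267, 268, 274, 275, 312, 345, 346 → median = 268
|x − 268|: 65, 7, 1, 6, 78, 56, 36, 77, 44, 19, 0
Sorted deviations: 0, 1, 6, 7, 19, 36, 44, 56, 65, 77, 78 → MAD = 36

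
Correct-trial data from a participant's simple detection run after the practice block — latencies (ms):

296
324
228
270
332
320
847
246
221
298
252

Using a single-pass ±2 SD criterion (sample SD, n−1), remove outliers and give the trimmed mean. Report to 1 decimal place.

278.7 ms

n = 11, ΣRT = 3634, M = 330.364
Σ(x−M)² = 308632.55; s = √(308632.55/10) = 175.679
Cutoffs: 330.364 ± 2·175.679 → [-21.0, 681.7]
Outside: 847 → excluded.
Retained (n=10): Σ = 2787, mean = 2787/10 = 278.700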